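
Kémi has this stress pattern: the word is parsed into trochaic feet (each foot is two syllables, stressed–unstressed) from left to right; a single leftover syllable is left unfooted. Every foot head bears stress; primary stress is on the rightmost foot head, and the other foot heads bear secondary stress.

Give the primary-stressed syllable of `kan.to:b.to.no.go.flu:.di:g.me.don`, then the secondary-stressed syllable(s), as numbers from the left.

primary 7, secondary 1, 3, 5

Parse left to right into trochaic (ˈσσ) feet: (ˈkan.to:b) (ˈto.no) (ˈgo.flu:) (ˈdi:g.me) don. Syllable 9 is left unfooted.
Foot heads (stressed positions): 1, 3, 5, 7.
End Rule Rightmost: primary stress on the rightmost head = syllable 7.
Secondary stress on 1, 3, 5: ˌkan.to:b.ˌto.no.ˌgo.flu:.ˈdi:g.me.don.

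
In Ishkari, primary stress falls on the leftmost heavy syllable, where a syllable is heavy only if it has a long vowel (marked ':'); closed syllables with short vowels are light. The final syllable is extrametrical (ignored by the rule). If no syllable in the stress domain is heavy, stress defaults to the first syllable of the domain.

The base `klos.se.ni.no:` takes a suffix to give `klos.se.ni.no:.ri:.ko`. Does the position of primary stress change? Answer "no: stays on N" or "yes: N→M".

Base `klos.se.ni.no:` (4 syllables):
  The final syllable (4, no:) is extrametrical; the stress domain is syllables 1–3.
  Weights: 1 klos L, 2 se L, 3 ni L.
  No heavy syllable in the domain; default to the first syllable of the domain = syllable 1.
  → primary stress on syllable 1.
Suffixed `klos.se.ni.no:.ri:.ko` (6 syllables):
  The final syllable (6, ko) is extrametrical; the stress domain is syllables 1–5.
  Weights: 1 klos L, 2 se L, 3 ni L, 4 no: H, 5 ri: H.
  Heavy syllables in the domain: 4, 5. The leftmost is syllable 4 (no:).
  → primary stress on syllable 4.

yes: 1→4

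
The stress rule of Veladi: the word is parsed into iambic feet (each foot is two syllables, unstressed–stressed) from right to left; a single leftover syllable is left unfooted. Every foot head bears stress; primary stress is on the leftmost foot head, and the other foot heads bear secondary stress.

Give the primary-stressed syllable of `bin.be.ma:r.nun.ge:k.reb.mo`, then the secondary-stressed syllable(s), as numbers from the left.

primary 3, secondary 5, 7

Parse right to left into iambic (σˈσ) feet: bin (be.ˈma:r) (nun.ˈge:k) (reb.ˈmo). Syllable 1 is left unfooted.
Foot heads (stressed positions): 3, 5, 7.
End Rule Leftmost: primary stress on the leftmost head = syllable 3.
Secondary stress on 5, 7: bin.be.ˈma:r.nun.ˌge:k.reb.ˌmo.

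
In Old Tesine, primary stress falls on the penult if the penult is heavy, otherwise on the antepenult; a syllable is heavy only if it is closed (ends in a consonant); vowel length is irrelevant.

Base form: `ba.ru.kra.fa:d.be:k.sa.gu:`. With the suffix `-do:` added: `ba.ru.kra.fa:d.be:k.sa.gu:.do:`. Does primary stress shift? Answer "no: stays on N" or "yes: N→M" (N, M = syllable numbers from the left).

yes: 5→6

Base `ba.ru.kra.fa:d.be:k.sa.gu:` (7 syllables):
  Weights: 5 be:k H, 6 sa L, 7 gu: L.
  The penult (syllable 6, sa) is light, so stress falls on the antepenult (syllable 5, be:k).
  → primary stress on syllable 5.
Suffixed `ba.ru.kra.fa:d.be:k.sa.gu:.do:` (8 syllables):
  Weights: 6 sa L, 7 gu: L, 8 do: L.
  The penult (syllable 7, gu:) is light, so stress falls on the antepenult (syllable 6, sa).
  → primary stress on syllable 6.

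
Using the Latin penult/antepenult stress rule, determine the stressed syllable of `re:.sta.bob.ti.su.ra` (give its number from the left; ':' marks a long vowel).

Classical Latin: stress the penult if heavy (long vowel or closed), else the antepenult.
Weights: 4 ti L, 5 su L, 6 ra L.
The penult (syllable 5, su) is light, so stress falls on the antepenult (syllable 4, ti).
Stress on syllable 4: re:.sta.bob.ˈti.su.ra.

4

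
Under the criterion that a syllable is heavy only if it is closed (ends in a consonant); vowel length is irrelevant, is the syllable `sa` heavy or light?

light

`sa`: short vowel, open (no coda). Open (no coda) → light.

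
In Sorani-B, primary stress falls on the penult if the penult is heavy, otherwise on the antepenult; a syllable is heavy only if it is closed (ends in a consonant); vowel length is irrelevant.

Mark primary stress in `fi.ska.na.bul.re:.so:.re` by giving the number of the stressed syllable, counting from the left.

Weights: 5 re: L, 6 so: L, 7 re L.
The penult (syllable 6, so:) is light, so stress falls on the antepenult (syllable 5, re:).
Primary stress: syllable 5 → fi.ska.na.bul.ˈre:.so:.re.

5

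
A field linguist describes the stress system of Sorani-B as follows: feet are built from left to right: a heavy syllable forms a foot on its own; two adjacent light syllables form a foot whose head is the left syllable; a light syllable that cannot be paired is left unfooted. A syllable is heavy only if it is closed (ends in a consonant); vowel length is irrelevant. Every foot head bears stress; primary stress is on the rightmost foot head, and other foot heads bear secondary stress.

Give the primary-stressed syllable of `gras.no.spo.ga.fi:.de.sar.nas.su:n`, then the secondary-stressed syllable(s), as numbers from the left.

primary 9, secondary 1, 2, 4, 7, 8

Weights: 1 gras H, 2 no L, 3 spo L, 4 ga L, 5 fi: L, 6 de L, 7 sar H, 8 nas H, 9 su:n H.
Parse left to right (heavy = foot alone; LL = one foot; stranded L unfooted): (ˈgras) (ˈno.spo) (ˈga.fi:) de (ˈsar) (ˈnas) (ˈsu:n).
Foot heads: 1, 2, 4, 7, 8, 9.
Primary stress on the rightmost head = syllable 9.
Secondary stress on 1, 2, 4, 7, 8: ˌgras.ˌno.spo.ˌga.fi:.de.ˌsar.ˌnas.ˈsu:n.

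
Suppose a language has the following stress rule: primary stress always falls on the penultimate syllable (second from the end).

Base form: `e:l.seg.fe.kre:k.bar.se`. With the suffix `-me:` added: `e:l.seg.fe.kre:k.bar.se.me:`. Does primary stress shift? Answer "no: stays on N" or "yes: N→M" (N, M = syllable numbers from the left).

yes: 5→6

Base `e:l.seg.fe.kre:k.bar.se` (6 syllables):
  The word has 6 syllables; the penultimate syllable (second from the end) is syllable 5 (bar).
  → primary stress on syllable 5.
Suffixed `e:l.seg.fe.kre:k.bar.se.me:` (7 syllables):
  The word has 7 syllables; the penultimate syllable (second from the end) is syllable 6 (se).
  → primary stress on syllable 6.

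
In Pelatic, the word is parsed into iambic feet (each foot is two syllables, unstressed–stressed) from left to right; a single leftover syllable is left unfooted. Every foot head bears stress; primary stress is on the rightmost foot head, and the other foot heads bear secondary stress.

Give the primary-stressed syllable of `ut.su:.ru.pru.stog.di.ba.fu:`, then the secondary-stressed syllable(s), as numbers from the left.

Parse left to right into iambic (σˈσ) feet: (ut.ˈsu:) (ru.ˈpru) (stog.ˈdi) (ba.ˈfu:).
Foot heads (stressed positions): 2, 4, 6, 8.
End Rule Rightmost: primary stress on the rightmost head = syllable 8.
Secondary stress on 2, 4, 6: ut.ˌsu:.ru.ˌpru.stog.ˌdi.ba.ˈfu:.

primary 8, secondary 2, 4, 6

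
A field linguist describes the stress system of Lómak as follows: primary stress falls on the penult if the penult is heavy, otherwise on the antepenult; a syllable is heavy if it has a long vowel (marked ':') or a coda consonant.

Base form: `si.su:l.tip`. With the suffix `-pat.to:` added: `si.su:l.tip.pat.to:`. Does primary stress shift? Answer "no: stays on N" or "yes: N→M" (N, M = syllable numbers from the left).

Base `si.su:l.tip` (3 syllables):
  Weights: 1 si L, 2 su:l H, 3 tip H.
  The penult (syllable 2, su:l) is heavy, so it takes stress.
  → primary stress on syllable 2.
Suffixed `si.su:l.tip.pat.to:` (5 syllables):
  Weights: 3 tip H, 4 pat H, 5 to: H.
  The penult (syllable 4, pat) is heavy, so it takes stress.
  → primary stress on syllable 4.

yes: 2→4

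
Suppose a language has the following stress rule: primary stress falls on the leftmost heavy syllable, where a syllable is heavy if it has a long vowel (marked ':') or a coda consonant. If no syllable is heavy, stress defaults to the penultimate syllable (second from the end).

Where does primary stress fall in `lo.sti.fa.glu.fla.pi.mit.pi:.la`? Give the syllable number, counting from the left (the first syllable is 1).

Weights: 1 lo L, 2 sti L, 3 fa L, 4 glu L, 5 fla L, 6 pi L, 7 mit H, 8 pi: H, 9 la L.
Heavy syllables in the domain: 7, 8. The leftmost is syllable 7 (mit).
Primary stress: syllable 7 → lo.sti.fa.glu.fla.pi.ˈmit.pi:.la.

7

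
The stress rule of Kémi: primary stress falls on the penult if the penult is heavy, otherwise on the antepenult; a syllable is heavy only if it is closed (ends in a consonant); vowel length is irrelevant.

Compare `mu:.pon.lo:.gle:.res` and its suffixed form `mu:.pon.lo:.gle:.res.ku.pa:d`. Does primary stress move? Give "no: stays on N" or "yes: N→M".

yes: 3→5

Base `mu:.pon.lo:.gle:.res` (5 syllables):
  Weights: 3 lo: L, 4 gle: L, 5 res H.
  The penult (syllable 4, gle:) is light, so stress falls on the antepenult (syllable 3, lo:).
  → primary stress on syllable 3.
Suffixed `mu:.pon.lo:.gle:.res.ku.pa:d` (7 syllables):
  Weights: 5 res H, 6 ku L, 7 pa:d H.
  The penult (syllable 6, ku) is light, so stress falls on the antepenult (syllable 5, res).
  → primary stress on syllable 5.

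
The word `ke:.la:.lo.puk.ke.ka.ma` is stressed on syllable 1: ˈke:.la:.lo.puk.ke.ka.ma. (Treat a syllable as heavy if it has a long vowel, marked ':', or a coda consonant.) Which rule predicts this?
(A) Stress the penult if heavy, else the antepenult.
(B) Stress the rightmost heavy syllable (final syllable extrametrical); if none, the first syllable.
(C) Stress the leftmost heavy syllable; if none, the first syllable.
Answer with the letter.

C

Rule A → syllable 5 (observed: 1).
Rule B → syllable 4 (observed: 1).
Rule C → syllable 1 ✓.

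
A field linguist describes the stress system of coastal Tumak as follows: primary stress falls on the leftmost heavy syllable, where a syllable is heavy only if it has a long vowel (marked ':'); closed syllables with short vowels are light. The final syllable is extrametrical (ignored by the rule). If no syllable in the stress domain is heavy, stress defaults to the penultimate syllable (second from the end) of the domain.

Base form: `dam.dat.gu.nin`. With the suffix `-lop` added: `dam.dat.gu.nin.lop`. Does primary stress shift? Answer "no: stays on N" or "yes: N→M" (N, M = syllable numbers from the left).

Base `dam.dat.gu.nin` (4 syllables):
  The final syllable (4, nin) is extrametrical; the stress domain is syllables 1–3.
  Weights: 1 dam L, 2 dat L, 3 gu L.
  No heavy syllable in the domain; default to the penultimate syllable (second from the end) of the domain = syllable 2.
  → primary stress on syllable 2.
Suffixed `dam.dat.gu.nin.lop` (5 syllables):
  The final syllable (5, lop) is extrametrical; the stress domain is syllables 1–4.
  Weights: 1 dam L, 2 dat L, 3 gu L, 4 nin L.
  No heavy syllable in the domain; default to the penultimate syllable (second from the end) of the domain = syllable 3.
  → primary stress on syllable 3.

yes: 2→3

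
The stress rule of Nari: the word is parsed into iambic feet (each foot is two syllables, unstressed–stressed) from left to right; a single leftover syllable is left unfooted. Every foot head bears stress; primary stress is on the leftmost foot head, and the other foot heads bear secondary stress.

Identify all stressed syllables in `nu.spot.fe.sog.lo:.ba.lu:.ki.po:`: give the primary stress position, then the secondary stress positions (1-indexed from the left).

Parse left to right into iambic (σˈσ) feet: (nu.ˈspot) (fe.ˈsog) (lo:.ˈba) (lu:.ˈki) po:. Syllable 9 is left unfooted.
Foot heads (stressed positions): 2, 4, 6, 8.
End Rule Leftmost: primary stress on the leftmost head = syllable 2.
Secondary stress on 4, 6, 8: nu.ˈspot.fe.ˌsog.lo:.ˌba.lu:.ˌki.po:.

primary 2, secondary 4, 6, 8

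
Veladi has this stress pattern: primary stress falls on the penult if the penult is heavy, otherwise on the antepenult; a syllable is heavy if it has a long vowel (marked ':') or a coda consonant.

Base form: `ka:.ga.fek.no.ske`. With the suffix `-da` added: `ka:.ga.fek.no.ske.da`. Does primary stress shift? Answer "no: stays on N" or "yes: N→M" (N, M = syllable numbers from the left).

Base `ka:.ga.fek.no.ske` (5 syllables):
  Weights: 3 fek H, 4 no L, 5 ske L.
  The penult (syllable 4, no) is light, so stress falls on the antepenult (syllable 3, fek).
  → primary stress on syllable 3.
Suffixed `ka:.ga.fek.no.ske.da` (6 syllables):
  Weights: 4 no L, 5 ske L, 6 da L.
  The penult (syllable 5, ske) is light, so stress falls on the antepenult (syllable 4, no).
  → primary stress on syllable 4.

yes: 3→4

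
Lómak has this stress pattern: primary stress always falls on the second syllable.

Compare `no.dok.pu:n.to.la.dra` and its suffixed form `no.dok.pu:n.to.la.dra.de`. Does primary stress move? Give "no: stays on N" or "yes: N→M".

no: stays on 2

Base `no.dok.pu:n.to.la.dra` (6 syllables):
  The word has 6 syllables; the second syllable is syllable 2 (dok).
  → primary stress on syllable 2.
Suffixed `no.dok.pu:n.to.la.dra.de` (7 syllables):
  The word has 7 syllables; the second syllable is syllable 2 (dok).
  → primary stress on syllable 2.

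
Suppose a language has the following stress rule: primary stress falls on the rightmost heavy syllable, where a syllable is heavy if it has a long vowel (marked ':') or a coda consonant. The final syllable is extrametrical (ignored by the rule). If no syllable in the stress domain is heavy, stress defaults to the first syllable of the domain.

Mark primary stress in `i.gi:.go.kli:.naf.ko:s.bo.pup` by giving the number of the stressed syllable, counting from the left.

The final syllable (8, pup) is extrametrical; the stress domain is syllables 1–7.
Weights: 1 i L, 2 gi: H, 3 go L, 4 kli: H, 5 naf H, 6 ko:s H, 7 bo L.
Heavy syllables in the domain: 2, 4, 5, 6. The rightmost is syllable 6 (ko:s).
Primary stress: syllable 6 → i.gi:.go.kli:.naf.ˈko:s.bo.pup.

6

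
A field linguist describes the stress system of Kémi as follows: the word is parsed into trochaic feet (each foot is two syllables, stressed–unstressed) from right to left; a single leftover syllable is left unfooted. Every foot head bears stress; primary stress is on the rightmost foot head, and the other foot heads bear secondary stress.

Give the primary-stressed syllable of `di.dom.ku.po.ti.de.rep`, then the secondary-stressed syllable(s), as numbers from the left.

primary 6, secondary 2, 4

Parse right to left into trochaic (ˈσσ) feet: di (ˈdom.ku) (ˈpo.ti) (ˈde.rep). Syllable 1 is left unfooted.
Foot heads (stressed positions): 2, 4, 6.
End Rule Rightmost: primary stress on the rightmost head = syllable 6.
Secondary stress on 2, 4: di.ˌdom.ku.ˌpo.ti.ˈde.rep.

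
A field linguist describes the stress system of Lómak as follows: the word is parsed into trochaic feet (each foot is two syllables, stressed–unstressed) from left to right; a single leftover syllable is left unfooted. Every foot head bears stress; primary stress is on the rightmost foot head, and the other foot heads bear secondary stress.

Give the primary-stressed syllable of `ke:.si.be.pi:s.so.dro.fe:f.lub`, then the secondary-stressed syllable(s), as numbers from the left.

primary 7, secondary 1, 3, 5

Parse left to right into trochaic (ˈσσ) feet: (ˈke:.si) (ˈbe.pi:s) (ˈso.dro) (ˈfe:f.lub).
Foot heads (stressed positions): 1, 3, 5, 7.
End Rule Rightmost: primary stress on the rightmost head = syllable 7.
Secondary stress on 1, 3, 5: ˌke:.si.ˌbe.pi:s.ˌso.dro.ˈfe:f.lub.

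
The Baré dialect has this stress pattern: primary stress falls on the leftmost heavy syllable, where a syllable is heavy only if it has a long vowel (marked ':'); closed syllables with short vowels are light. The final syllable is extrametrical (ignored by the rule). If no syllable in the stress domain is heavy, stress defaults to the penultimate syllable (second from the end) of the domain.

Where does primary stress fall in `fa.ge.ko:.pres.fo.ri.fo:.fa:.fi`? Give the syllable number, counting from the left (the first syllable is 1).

3

The final syllable (9, fi) is extrametrical; the stress domain is syllables 1–8.
Weights: 1 fa L, 2 ge L, 3 ko: H, 4 pres L, 5 fo L, 6 ri L, 7 fo: H, 8 fa: H.
Heavy syllables in the domain: 3, 7, 8. The leftmost is syllable 3 (ko:).
Primary stress: syllable 3 → fa.ge.ˈko:.pres.fo.ri.fo:.fa:.fi.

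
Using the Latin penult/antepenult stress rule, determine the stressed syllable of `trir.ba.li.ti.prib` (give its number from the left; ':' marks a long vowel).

3

Classical Latin: stress the penult if heavy (long vowel or closed), else the antepenult.
Weights: 3 li L, 4 ti L, 5 prib H.
The penult (syllable 4, ti) is light, so stress falls on the antepenult (syllable 3, li).
Stress on syllable 3: trir.ba.ˈli.ti.prib.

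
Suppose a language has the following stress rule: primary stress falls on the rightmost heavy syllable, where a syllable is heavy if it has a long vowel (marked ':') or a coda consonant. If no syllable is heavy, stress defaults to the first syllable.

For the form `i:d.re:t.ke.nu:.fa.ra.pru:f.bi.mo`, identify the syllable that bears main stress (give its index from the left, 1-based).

Weights: 1 i:d H, 2 re:t H, 3 ke L, 4 nu: H, 5 fa L, 6 ra L, 7 pru:f H, 8 bi L, 9 mo L.
Heavy syllables in the domain: 1, 2, 4, 7. The rightmost is syllable 7 (pru:f).
Primary stress: syllable 7 → i:d.re:t.ke.nu:.fa.ra.ˈpru:f.bi.mo.

7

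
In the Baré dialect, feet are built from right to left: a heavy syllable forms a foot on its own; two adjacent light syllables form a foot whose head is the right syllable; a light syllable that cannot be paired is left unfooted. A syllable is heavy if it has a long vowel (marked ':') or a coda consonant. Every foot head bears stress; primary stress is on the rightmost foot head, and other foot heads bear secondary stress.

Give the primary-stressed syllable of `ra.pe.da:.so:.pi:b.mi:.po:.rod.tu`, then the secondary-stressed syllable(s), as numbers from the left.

Weights: 1 ra L, 2 pe L, 3 da: H, 4 so: H, 5 pi:b H, 6 mi: H, 7 po: H, 8 rod H, 9 tu L.
Parse right to left (heavy = foot alone; LL = one foot; stranded L unfooted): (ra.ˈpe) (ˈda:) (ˈso:) (ˈpi:b) (ˈmi:) (ˈpo:) (ˈrod) tu.
Foot heads: 2, 3, 4, 5, 6, 7, 8.
Primary stress on the rightmost head = syllable 8.
Secondary stress on 2, 3, 4, 5, 6, 7: ra.ˌpe.ˌda:.ˌso:.ˌpi:b.ˌmi:.ˌpo:.ˈrod.tu.

primary 8, secondary 2, 3, 4, 5, 6, 7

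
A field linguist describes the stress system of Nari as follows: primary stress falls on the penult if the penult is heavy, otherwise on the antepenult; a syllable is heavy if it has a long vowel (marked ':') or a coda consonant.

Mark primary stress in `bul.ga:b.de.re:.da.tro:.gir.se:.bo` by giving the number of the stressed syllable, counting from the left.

8

Weights: 7 gir H, 8 se: H, 9 bo L.
The penult (syllable 8, se:) is heavy, so it takes stress.
Primary stress: syllable 8 → bul.ga:b.de.re:.da.tro:.gir.ˈse:.bo.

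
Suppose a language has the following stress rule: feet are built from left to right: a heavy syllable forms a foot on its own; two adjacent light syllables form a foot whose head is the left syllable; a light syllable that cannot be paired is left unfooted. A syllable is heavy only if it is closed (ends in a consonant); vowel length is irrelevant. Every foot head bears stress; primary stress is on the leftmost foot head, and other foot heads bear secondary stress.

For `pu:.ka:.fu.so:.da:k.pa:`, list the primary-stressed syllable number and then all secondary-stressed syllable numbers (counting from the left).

primary 1, secondary 3, 5

Weights: 1 pu: L, 2 ka: L, 3 fu L, 4 so: L, 5 da:k H, 6 pa: L.
Parse left to right (heavy = foot alone; LL = one foot; stranded L unfooted): (ˈpu:.ka:) (ˈfu.so:) (ˈda:k) pa:.
Foot heads: 1, 3, 5.
Primary stress on the leftmost head = syllable 1.
Secondary stress on 3, 5: ˈpu:.ka:.ˌfu.so:.ˌda:k.pa:.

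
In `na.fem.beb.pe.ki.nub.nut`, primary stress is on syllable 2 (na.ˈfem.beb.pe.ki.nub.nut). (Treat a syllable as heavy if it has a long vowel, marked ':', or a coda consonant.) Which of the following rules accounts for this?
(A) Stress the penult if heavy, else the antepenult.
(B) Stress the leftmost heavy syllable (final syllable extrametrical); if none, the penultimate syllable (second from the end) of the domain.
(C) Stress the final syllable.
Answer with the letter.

B

Rule A → syllable 6 (observed: 2).
Rule B → syllable 2 ✓.
Rule C → syllable 7 (observed: 2).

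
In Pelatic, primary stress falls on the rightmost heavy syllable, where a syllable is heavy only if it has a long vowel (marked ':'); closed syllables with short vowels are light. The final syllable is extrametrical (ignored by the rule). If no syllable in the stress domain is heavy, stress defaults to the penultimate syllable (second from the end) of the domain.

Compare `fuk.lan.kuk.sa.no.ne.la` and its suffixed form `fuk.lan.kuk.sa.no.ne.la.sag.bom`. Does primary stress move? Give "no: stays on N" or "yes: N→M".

yes: 5→7

Base `fuk.lan.kuk.sa.no.ne.la` (7 syllables):
  The final syllable (7, la) is extrametrical; the stress domain is syllables 1–6.
  Weights: 1 fuk L, 2 lan L, 3 kuk L, 4 sa L, 5 no L, 6 ne L.
  No heavy syllable in the domain; default to the penultimate syllable (second from the end) of the domain = syllable 5.
  → primary stress on syllable 5.
Suffixed `fuk.lan.kuk.sa.no.ne.la.sag.bom` (9 syllables):
  The final syllable (9, bom) is extrametrical; the stress domain is syllables 1–8.
  Weights: 1 fuk L, 2 lan L, 3 kuk L, 4 sa L, 5 no L, 6 ne L, 7 la L, 8 sag L.
  No heavy syllable in the domain; default to the penultimate syllable (second from the end) of the domain = syllable 7.
  → primary stress on syllable 7.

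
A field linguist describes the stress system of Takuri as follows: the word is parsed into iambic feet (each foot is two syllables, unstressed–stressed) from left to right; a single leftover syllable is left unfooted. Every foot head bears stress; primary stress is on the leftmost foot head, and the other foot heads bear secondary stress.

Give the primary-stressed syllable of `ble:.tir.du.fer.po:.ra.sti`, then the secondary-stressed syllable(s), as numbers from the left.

Parse left to right into iambic (σˈσ) feet: (ble:.ˈtir) (du.ˈfer) (po:.ˈra) sti. Syllable 7 is left unfooted.
Foot heads (stressed positions): 2, 4, 6.
End Rule Leftmost: primary stress on the leftmost head = syllable 2.
Secondary stress on 4, 6: ble:.ˈtir.du.ˌfer.po:.ˌra.sti.

primary 2, secondary 4, 6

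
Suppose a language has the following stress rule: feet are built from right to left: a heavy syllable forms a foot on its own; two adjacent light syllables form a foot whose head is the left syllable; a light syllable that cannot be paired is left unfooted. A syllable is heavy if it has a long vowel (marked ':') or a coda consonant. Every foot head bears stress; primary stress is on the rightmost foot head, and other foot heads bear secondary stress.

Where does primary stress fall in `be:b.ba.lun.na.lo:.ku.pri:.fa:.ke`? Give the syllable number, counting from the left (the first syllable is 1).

8

Weights: 1 be:b H, 2 ba L, 3 lun H, 4 na L, 5 lo: H, 6 ku L, 7 pri: H, 8 fa: H, 9 ke L.
Parse right to left (heavy = foot alone; LL = one foot; stranded L unfooted): (ˈbe:b) ba (ˈlun) na (ˈlo:) ku (ˈpri:) (ˈfa:) ke.
Foot heads: 1, 3, 5, 7, 8.
Primary stress on the rightmost head = syllable 8.
Primary stress: syllable 8 → be:b.ba.lun.na.lo:.ku.pri:.ˈfa:.ke.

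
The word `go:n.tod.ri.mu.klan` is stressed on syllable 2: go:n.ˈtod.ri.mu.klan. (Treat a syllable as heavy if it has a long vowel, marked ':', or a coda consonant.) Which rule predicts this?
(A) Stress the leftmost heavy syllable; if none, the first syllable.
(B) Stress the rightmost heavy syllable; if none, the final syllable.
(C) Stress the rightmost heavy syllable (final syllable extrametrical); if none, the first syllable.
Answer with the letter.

C

Rule A → syllable 1 (observed: 2).
Rule B → syllable 5 (observed: 2).
Rule C → syllable 2 ✓.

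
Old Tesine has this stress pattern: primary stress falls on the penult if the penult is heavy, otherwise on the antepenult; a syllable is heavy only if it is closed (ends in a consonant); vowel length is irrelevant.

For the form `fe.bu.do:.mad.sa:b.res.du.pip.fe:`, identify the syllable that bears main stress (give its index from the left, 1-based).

Weights: 7 du L, 8 pip H, 9 fe: L.
The penult (syllable 8, pip) is heavy, so it takes stress.
Primary stress: syllable 8 → fe.bu.do:.mad.sa:b.res.du.ˈpip.fe:.

8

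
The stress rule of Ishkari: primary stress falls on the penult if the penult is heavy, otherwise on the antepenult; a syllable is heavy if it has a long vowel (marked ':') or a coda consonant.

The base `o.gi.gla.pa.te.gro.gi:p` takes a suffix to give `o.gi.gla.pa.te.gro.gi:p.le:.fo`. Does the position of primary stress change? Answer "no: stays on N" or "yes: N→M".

yes: 5→8

Base `o.gi.gla.pa.te.gro.gi:p` (7 syllables):
  Weights: 5 te L, 6 gro L, 7 gi:p H.
  The penult (syllable 6, gro) is light, so stress falls on the antepenult (syllable 5, te).
  → primary stress on syllable 5.
Suffixed `o.gi.gla.pa.te.gro.gi:p.le:.fo` (9 syllables):
  Weights: 7 gi:p H, 8 le: H, 9 fo L.
  The penult (syllable 8, le:) is heavy, so it takes stress.
  → primary stress on syllable 8.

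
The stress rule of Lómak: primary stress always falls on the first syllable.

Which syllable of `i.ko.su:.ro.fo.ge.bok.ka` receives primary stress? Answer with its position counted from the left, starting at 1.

The word has 8 syllables; the first syllable is syllable 1 (i).
Primary stress: syllable 1 → ˈi.ko.su:.ro.fo.ge.bok.ka.

1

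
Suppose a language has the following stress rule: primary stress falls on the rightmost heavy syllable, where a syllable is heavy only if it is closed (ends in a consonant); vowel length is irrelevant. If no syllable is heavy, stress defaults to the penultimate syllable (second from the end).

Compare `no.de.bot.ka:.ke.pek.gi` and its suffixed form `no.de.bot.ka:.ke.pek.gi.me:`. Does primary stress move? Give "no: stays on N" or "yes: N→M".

no: stays on 6

Base `no.de.bot.ka:.ke.pek.gi` (7 syllables):
  Weights: 1 no L, 2 de L, 3 bot H, 4 ka: L, 5 ke L, 6 pek H, 7 gi L.
  Heavy syllables in the domain: 3, 6. The rightmost is syllable 6 (pek).
  → primary stress on syllable 6.
Suffixed `no.de.bot.ka:.ke.pek.gi.me:` (8 syllables):
  Weights: 1 no L, 2 de L, 3 bot H, 4 ka: L, 5 ke L, 6 pek H, 7 gi L, 8 me: L.
  Heavy syllables in the domain: 3, 6. The rightmost is syllable 6 (pek).
  → primary stress on syllable 6.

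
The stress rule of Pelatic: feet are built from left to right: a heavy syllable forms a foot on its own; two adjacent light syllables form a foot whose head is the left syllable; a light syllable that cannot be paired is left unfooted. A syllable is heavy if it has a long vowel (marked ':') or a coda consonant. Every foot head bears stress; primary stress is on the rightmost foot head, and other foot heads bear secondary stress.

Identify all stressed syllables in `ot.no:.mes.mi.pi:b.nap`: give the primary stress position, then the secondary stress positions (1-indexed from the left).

primary 6, secondary 1, 2, 3, 5

Weights: 1 ot H, 2 no: H, 3 mes H, 4 mi L, 5 pi:b H, 6 nap H.
Parse left to right (heavy = foot alone; LL = one foot; stranded L unfooted): (ˈot) (ˈno:) (ˈmes) mi (ˈpi:b) (ˈnap).
Foot heads: 1, 2, 3, 5, 6.
Primary stress on the rightmost head = syllable 6.
Secondary stress on 1, 2, 3, 5: ˌot.ˌno:.ˌmes.mi.ˌpi:b.ˈnap.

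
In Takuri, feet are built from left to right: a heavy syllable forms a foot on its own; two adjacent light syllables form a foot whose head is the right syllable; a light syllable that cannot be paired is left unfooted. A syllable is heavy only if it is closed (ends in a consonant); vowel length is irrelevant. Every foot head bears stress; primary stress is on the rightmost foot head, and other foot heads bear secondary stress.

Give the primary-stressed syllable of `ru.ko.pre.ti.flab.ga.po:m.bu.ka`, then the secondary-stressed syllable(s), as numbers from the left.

Weights: 1 ru L, 2 ko L, 3 pre L, 4 ti L, 5 flab H, 6 ga L, 7 po:m H, 8 bu L, 9 ka L.
Parse left to right (heavy = foot alone; LL = one foot; stranded L unfooted): (ru.ˈko) (pre.ˈti) (ˈflab) ga (ˈpo:m) (bu.ˈka).
Foot heads: 2, 4, 5, 7, 9.
Primary stress on the rightmost head = syllable 9.
Secondary stress on 2, 4, 5, 7: ru.ˌko.pre.ˌti.ˌflab.ga.ˌpo:m.bu.ˈka.

primary 9, secondary 2, 4, 5, 7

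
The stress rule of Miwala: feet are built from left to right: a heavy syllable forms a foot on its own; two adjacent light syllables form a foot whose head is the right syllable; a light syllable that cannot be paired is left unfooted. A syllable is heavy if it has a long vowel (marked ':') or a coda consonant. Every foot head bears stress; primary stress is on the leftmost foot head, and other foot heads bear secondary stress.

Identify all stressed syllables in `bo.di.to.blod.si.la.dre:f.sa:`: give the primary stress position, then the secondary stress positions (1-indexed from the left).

primary 2, secondary 4, 6, 7, 8

Weights: 1 bo L, 2 di L, 3 to L, 4 blod H, 5 si L, 6 la L, 7 dre:f H, 8 sa: H.
Parse left to right (heavy = foot alone; LL = one foot; stranded L unfooted): (bo.ˈdi) to (ˈblod) (si.ˈla) (ˈdre:f) (ˈsa:).
Foot heads: 2, 4, 6, 7, 8.
Primary stress on the leftmost head = syllable 2.
Secondary stress on 4, 6, 7, 8: bo.ˈdi.to.ˌblod.si.ˌla.ˌdre:f.ˌsa:.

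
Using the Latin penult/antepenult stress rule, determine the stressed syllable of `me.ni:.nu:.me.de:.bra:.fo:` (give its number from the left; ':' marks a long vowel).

Classical Latin: stress the penult if heavy (long vowel or closed), else the antepenult.
Weights: 5 de: H, 6 bra: H, 7 fo: H.
The penult (syllable 6, bra:) is heavy, so it takes stress.
Stress on syllable 6: me.ni:.nu:.me.de:.ˈbra:.fo:.

6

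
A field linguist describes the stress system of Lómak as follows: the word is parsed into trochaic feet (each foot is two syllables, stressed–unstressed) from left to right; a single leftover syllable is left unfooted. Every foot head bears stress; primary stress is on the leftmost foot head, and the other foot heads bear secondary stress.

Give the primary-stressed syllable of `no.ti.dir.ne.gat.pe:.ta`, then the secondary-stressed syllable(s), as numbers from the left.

Parse left to right into trochaic (ˈσσ) feet: (ˈno.ti) (ˈdir.ne) (ˈgat.pe:) ta. Syllable 7 is left unfooted.
Foot heads (stressed positions): 1, 3, 5.
End Rule Leftmost: primary stress on the leftmost head = syllable 1.
Secondary stress on 3, 5: ˈno.ti.ˌdir.ne.ˌgat.pe:.ta.

primary 1, secondary 3, 5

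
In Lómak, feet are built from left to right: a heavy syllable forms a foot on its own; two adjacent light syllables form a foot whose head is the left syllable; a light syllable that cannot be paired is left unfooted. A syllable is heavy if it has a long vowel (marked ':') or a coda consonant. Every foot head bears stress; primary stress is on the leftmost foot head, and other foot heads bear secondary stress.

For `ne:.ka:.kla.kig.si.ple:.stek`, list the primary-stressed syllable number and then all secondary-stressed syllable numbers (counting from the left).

primary 1, secondary 2, 4, 6, 7

Weights: 1 ne: H, 2 ka: H, 3 kla L, 4 kig H, 5 si L, 6 ple: H, 7 stek H.
Parse left to right (heavy = foot alone; LL = one foot; stranded L unfooted): (ˈne:) (ˈka:) kla (ˈkig) si (ˈple:) (ˈstek).
Foot heads: 1, 2, 4, 6, 7.
Primary stress on the leftmost head = syllable 1.
Secondary stress on 2, 4, 6, 7: ˈne:.ˌka:.kla.ˌkig.si.ˌple:.ˌstek.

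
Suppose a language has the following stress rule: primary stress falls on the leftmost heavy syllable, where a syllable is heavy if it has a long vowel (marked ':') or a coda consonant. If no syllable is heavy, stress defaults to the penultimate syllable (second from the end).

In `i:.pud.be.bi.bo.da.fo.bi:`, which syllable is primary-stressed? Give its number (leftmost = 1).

Weights: 1 i: H, 2 pud H, 3 be L, 4 bi L, 5 bo L, 6 da L, 7 fo L, 8 bi: H.
Heavy syllables in the domain: 1, 2, 8. The leftmost is syllable 1 (i:).
Primary stress: syllable 1 → ˈi:.pud.be.bi.bo.da.fo.bi:.

1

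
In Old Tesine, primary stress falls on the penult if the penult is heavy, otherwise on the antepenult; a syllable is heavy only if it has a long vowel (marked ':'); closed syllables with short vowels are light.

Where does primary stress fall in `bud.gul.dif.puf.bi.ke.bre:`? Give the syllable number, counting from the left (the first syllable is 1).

5

Weights: 5 bi L, 6 ke L, 7 bre: H.
The penult (syllable 6, ke) is light, so stress falls on the antepenult (syllable 5, bi).
Primary stress: syllable 5 → bud.gul.dif.puf.ˈbi.ke.bre:.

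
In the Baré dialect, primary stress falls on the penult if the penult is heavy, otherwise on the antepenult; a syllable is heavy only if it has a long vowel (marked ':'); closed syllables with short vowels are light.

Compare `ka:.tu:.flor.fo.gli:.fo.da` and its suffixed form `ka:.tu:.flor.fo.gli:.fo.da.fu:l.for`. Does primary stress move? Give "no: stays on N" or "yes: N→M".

yes: 5→8

Base `ka:.tu:.flor.fo.gli:.fo.da` (7 syllables):
  Weights: 5 gli: H, 6 fo L, 7 da L.
  The penult (syllable 6, fo) is light, so stress falls on the antepenult (syllable 5, gli:).
  → primary stress on syllable 5.
Suffixed `ka:.tu:.flor.fo.gli:.fo.da.fu:l.for` (9 syllables):
  Weights: 7 da L, 8 fu:l H, 9 for L.
  The penult (syllable 8, fu:l) is heavy, so it takes stress.
  → primary stress on syllable 8.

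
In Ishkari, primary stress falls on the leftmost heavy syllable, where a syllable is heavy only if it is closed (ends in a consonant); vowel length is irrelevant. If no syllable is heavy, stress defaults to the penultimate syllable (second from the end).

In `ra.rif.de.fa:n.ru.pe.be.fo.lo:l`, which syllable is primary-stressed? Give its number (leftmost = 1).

2

Weights: 1 ra L, 2 rif H, 3 de L, 4 fa:n H, 5 ru L, 6 pe L, 7 be L, 8 fo L, 9 lo:l H.
Heavy syllables in the domain: 2, 4, 9. The leftmost is syllable 2 (rif).
Primary stress: syllable 2 → ra.ˈrif.de.fa:n.ru.pe.be.fo.lo:l.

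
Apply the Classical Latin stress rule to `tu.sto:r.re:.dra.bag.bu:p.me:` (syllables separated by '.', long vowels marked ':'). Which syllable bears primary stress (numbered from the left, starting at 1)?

Classical Latin: stress the penult if heavy (long vowel or closed), else the antepenult.
Weights: 5 bag H, 6 bu:p H, 7 me: H.
The penult (syllable 6, bu:p) is heavy, so it takes stress.
Stress on syllable 6: tu.sto:r.re:.dra.bag.ˈbu:p.me:.

6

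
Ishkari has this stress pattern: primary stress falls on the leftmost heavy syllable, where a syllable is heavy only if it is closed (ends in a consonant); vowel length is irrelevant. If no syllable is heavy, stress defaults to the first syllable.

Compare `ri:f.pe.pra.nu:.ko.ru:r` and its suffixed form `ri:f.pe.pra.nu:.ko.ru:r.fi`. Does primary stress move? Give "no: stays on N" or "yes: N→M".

Base `ri:f.pe.pra.nu:.ko.ru:r` (6 syllables):
  Weights: 1 ri:f H, 2 pe L, 3 pra L, 4 nu: L, 5 ko L, 6 ru:r H.
  Heavy syllables in the domain: 1, 6. The leftmost is syllable 1 (ri:f).
  → primary stress on syllable 1.
Suffixed `ri:f.pe.pra.nu:.ko.ru:r.fi` (7 syllables):
  Weights: 1 ri:f H, 2 pe L, 3 pra L, 4 nu: L, 5 ko L, 6 ru:r H, 7 fi L.
  Heavy syllables in the domain: 1, 6. The leftmost is syllable 1 (ri:f).
  → primary stress on syllable 1.

no: stays on 1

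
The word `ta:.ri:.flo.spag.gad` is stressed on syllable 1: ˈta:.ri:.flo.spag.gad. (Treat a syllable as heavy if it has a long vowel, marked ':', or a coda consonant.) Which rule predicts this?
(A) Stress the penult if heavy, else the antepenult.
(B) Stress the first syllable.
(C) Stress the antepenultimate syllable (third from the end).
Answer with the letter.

B

Rule A → syllable 4 (observed: 1).
Rule B → syllable 1 ✓.
Rule C → syllable 3 (observed: 1).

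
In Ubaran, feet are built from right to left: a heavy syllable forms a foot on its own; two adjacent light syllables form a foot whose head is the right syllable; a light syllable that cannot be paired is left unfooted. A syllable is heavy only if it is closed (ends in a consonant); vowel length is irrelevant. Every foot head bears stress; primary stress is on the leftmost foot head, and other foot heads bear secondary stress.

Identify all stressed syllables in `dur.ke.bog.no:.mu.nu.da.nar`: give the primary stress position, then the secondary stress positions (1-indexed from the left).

primary 1, secondary 3, 5, 7, 8

Weights: 1 dur H, 2 ke L, 3 bog H, 4 no: L, 5 mu L, 6 nu L, 7 da L, 8 nar H.
Parse right to left (heavy = foot alone; LL = one foot; stranded L unfooted): (ˈdur) ke (ˈbog) (no:.ˈmu) (nu.ˈda) (ˈnar).
Foot heads: 1, 3, 5, 7, 8.
Primary stress on the leftmost head = syllable 1.
Secondary stress on 3, 5, 7, 8: ˈdur.ke.ˌbog.no:.ˌmu.nu.ˌda.ˌnar.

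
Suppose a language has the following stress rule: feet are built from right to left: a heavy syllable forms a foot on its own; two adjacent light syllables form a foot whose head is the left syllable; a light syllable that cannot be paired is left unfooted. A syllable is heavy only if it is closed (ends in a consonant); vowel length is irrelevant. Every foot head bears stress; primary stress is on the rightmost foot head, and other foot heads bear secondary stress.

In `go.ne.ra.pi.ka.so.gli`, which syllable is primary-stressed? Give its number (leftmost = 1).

Weights: 1 go L, 2 ne L, 3 ra L, 4 pi L, 5 ka L, 6 so L, 7 gli L.
Parse right to left (heavy = foot alone; LL = one foot; stranded L unfooted): go (ˈne.ra) (ˈpi.ka) (ˈso.gli).
Foot heads: 2, 4, 6.
Primary stress on the rightmost head = syllable 6.
Primary stress: syllable 6 → go.ne.ra.pi.ka.ˈso.gli.

6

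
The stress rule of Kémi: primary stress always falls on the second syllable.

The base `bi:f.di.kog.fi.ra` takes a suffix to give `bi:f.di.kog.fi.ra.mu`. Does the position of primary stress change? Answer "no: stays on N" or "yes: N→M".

no: stays on 2

Base `bi:f.di.kog.fi.ra` (5 syllables):
  The word has 5 syllables; the second syllable is syllable 2 (di).
  → primary stress on syllable 2.
Suffixed `bi:f.di.kog.fi.ra.mu` (6 syllables):
  The word has 6 syllables; the second syllable is syllable 2 (di).
  → primary stress on syllable 2.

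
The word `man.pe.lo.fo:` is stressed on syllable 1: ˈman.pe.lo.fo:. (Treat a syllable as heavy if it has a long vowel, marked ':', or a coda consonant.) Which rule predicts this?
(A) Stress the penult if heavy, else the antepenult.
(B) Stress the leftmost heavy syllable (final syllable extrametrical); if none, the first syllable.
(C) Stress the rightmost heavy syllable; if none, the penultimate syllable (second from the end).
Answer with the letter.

Rule A → syllable 2 (observed: 1).
Rule B → syllable 1 ✓.
Rule C → syllable 4 (observed: 1).

B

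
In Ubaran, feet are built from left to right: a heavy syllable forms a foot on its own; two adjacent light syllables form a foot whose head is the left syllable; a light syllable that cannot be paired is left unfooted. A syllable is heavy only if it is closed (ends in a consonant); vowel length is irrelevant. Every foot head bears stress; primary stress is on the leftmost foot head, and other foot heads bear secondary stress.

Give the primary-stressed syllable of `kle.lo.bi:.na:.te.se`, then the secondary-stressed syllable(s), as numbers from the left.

primary 1, secondary 3, 5

Weights: 1 kle L, 2 lo L, 3 bi: L, 4 na: L, 5 te L, 6 se L.
Parse left to right (heavy = foot alone; LL = one foot; stranded L unfooted): (ˈkle.lo) (ˈbi:.na:) (ˈte.se).
Foot heads: 1, 3, 5.
Primary stress on the leftmost head = syllable 1.
Secondary stress on 3, 5: ˈkle.lo.ˌbi:.na:.ˌte.se.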